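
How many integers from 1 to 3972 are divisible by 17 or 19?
⌊3972/17⌋ + ⌊3972/19⌋ - ⌊3972/323⌋ = 233 + 209 - 12 = 430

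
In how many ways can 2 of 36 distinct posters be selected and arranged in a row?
P(36,2) = 36!/(36-2)! = 1260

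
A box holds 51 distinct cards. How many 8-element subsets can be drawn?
C(51,8) = 51!/(8!×43!) = 636763050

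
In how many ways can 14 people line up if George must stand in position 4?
Fix one position: (14-1)! = 6227020800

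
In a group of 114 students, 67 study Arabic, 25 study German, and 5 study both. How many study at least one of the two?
|A∪B| = |A| + |B| - |A∩B| = 67 + 25 - 5 = 87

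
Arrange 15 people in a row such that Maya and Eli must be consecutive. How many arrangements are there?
Treat the 2 as one block: (15-2+1)! × 2! = 87178291200 × 2 = 174356582400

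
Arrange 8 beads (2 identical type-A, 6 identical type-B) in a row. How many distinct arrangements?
8! / (2! × 6!) = 28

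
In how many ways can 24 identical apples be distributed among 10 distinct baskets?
C(24+10-1, 10-1) = C(33, 9) = 38567100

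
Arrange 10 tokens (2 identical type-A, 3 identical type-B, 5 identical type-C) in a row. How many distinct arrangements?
10! / (2! × 3! × 5!) = 2520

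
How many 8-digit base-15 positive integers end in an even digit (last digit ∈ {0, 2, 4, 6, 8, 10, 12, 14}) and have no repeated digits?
Last∈{0,2,4,6,8,10,12,14}. Last=0: 17297280. Last nonzero: 7×13×P(13,6) = 112432320. Total = 129729600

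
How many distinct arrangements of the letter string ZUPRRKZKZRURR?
13! / (3! × 5! × 1! × 2! × 2!) = 2162160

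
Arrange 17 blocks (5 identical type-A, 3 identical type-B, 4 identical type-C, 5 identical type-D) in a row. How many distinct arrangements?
17! / (5! × 3! × 4! × 5!) = 171531360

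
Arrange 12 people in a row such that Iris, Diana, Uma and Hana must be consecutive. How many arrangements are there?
Treat the 4 as one block: (12-4+1)! × 4! = 362880 × 24 = 8709120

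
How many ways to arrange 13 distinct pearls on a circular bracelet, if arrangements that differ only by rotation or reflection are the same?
(13-1)!/2 = 479001600/2 = 239500800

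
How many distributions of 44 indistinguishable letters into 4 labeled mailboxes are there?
C(44+4-1, 4-1) = C(47, 3) = 16215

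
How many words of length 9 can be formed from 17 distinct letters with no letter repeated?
P(17,9) = 17!/(17-9)! = 8821612800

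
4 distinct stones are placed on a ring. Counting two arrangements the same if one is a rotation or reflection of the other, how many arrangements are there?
(4-1)!/2 = 6/2 = 3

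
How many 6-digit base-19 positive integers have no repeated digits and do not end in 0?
Last digit: 18 nonzero choices. First digit: 17 (nonzero, ≠last). Middle 4: P(17,4) = 57120. Total = 17478720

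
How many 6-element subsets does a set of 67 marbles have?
C(67,6) = 67!/(6!×61!) = 99795696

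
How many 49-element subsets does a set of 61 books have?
C(61,49) = 61!/(49!×12!) = 1742058970275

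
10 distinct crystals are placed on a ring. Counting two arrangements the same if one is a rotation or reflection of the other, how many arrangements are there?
(10-1)!/2 = 362880/2 = 181440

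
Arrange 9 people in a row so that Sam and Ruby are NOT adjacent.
Total - adjacent = 9! - (9-1)!×2 = 362880 - 80640 = 282240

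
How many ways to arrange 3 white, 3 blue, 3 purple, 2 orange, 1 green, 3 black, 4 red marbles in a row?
19! / (3! × 3! × 3! × 2! × 1! × 3! × 4!) = 1955457504000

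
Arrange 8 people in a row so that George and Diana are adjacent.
Treat as block: (8-1)! × 2! = 5040 × 2 = 10080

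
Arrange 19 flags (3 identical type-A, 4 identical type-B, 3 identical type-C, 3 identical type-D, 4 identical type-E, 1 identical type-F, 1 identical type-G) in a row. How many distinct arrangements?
19! / (3! × 4! × 3! × 3! × 4! × 1! × 1!) = 977728752000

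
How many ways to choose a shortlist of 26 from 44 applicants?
C(44,26) = 44!/(26!×18!) = 1029530696964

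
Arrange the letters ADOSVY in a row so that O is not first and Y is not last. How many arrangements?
By inclusion-exclusion: 6! - 2×(6-1)! + (6-2)! = 720 - 240 + 24 = 504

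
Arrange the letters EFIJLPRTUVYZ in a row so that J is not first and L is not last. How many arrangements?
By inclusion-exclusion: 12! - 2×(12-1)! + (12-2)! = 479001600 - 79833600 + 3628800 = 402796800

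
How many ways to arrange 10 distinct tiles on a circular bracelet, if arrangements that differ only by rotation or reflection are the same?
(10-1)!/2 = 362880/2 = 181440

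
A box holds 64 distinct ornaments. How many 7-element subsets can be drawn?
C(64,7) = 64!/(7!×57!) = 621216192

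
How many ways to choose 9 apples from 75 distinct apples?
C(75,9) = 75!/(9!×66!) = 125595622175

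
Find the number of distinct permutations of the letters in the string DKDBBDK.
7! / (2! × 2! × 3!) = 210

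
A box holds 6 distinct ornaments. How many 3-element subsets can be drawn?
C(6,3) = 6!/(3!×3!) = 20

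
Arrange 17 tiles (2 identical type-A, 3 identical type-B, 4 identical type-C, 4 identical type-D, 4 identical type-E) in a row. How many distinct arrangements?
17! / (2! × 3! × 4! × 4! × 4!) = 2144142000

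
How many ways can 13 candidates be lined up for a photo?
13! = 6227020800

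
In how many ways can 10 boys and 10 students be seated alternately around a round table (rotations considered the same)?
Fix one of the boys: (10-1)! ways for the remaining boys, × 10! ways for the students = 362880 × 3628800 = 1316818944000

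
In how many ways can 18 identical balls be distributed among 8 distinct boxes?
C(18+8-1, 8-1) = C(25, 7) = 480700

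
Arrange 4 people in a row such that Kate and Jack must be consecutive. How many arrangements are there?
Treat the 2 as one block: (4-2+1)! × 2! = 6 × 2 = 12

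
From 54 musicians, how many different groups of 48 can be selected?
C(54,48) = 54!/(48!×6!) = 25827165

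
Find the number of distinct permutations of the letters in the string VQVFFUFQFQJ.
11! / (1! × 1! × 4! × 3! × 2!) = 138600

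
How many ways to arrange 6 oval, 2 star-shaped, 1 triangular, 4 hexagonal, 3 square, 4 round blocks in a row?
20! / (6! × 2! × 1! × 4! × 3! × 4!) = 488864376000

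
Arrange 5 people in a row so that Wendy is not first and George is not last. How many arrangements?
By inclusion-exclusion: 5! - 2×(5-1)! + (5-2)! = 120 - 48 + 6 = 78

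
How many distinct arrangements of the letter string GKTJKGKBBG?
10! / (2! × 1! × 1! × 3! × 3!) = 50400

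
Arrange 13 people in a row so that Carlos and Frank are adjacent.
Treat as block: (13-1)! × 2! = 479001600 × 2 = 958003200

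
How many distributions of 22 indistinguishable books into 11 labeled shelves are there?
C(22+11-1, 11-1) = C(32, 10) = 64512240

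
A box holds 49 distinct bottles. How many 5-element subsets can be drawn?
C(49,5) = 49!/(5!×44!) = 1906884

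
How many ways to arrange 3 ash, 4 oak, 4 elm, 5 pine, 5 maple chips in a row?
21! / (3! × 4! × 4! × 5! × 5!) = 1026615189600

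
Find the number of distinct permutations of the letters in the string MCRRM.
5! / (2! × 1! × 2!) = 30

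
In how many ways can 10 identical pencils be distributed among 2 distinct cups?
C(10+2-1, 2-1) = C(11, 1) = 11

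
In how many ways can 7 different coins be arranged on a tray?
7! = 5040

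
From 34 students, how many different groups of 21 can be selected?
C(34,21) = 34!/(21!×13!) = 927983760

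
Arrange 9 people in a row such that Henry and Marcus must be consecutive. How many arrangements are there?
Treat the 2 as one block: (9-2+1)! × 2! = 40320 × 2 = 80640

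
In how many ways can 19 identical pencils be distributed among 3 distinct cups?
C(19+3-1, 3-1) = C(21, 2) = 210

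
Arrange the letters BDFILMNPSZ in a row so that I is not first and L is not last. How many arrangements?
By inclusion-exclusion: 10! - 2×(10-1)! + (10-2)! = 3628800 - 725760 + 40320 = 2943360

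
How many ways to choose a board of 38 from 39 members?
C(39,38) = 39!/(38!×1!) = 39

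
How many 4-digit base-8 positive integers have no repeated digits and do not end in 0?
Last digit: 7 nonzero choices. First digit: 6 (nonzero, ≠last). Middle 2: P(6,2) = 30. Total = 1260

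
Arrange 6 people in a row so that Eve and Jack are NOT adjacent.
Total - adjacent = 6! - (6-1)!×2 = 720 - 240 = 480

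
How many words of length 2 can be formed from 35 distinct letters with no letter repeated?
P(35,2) = 35!/(35-2)! = 1190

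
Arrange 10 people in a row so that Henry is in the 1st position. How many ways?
Fix one position: (10-1)! = 362880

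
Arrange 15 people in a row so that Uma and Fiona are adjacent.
Treat as block: (15-1)! × 2! = 87178291200 × 2 = 174356582400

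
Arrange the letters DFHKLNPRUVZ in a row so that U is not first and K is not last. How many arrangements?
By inclusion-exclusion: 11! - 2×(11-1)! + (11-2)! = 39916800 - 7257600 + 362880 = 33022080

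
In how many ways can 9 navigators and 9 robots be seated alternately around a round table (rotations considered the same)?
Fix one of the navigators: (9-1)! ways for the remaining navigators, × 9! ways for the robots = 40320 × 362880 = 14631321600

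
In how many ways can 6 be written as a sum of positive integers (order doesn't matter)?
Pentagonal recurrence p(n) = p(n-1) + p(n-2) - p(n-5) - p(n-7) + p(n-12) + p(n-15) - ... gives p(0..5) = 1, 1, 2, 3, 5, 7. p(6) = p(5) + p(4) - p(1) = 7 + 5 - 1 = 11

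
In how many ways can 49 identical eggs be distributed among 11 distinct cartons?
C(49+11-1, 11-1) = C(59, 10) = 62828356305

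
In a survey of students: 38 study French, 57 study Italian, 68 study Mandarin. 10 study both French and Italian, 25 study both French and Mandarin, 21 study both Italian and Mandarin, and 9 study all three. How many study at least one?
|A∪B∪C| = 38+57+68-10-25-21+9 = 116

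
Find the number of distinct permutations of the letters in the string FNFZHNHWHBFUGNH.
15! / (1! × 3! × 1! × 4! × 1! × 1! × 3! × 1!) = 1513512000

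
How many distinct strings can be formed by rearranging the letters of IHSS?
4! / (1! × 1! × 2!) = 12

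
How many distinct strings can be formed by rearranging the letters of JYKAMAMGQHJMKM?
14! / (1! × 2! × 2! × 1! × 1! × 4! × 2! × 1!) = 454053600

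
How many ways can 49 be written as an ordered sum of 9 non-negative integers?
C(49+9-1, 9-1) = C(57, 8) = 1652411475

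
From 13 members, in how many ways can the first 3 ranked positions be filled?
P(13,3) = 13!/(13-3)! = 1716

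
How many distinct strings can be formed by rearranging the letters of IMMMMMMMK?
9! / (1! × 7! × 1!) = 72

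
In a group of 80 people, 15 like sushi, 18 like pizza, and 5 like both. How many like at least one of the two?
|A∪B| = |A| + |B| - |A∩B| = 15 + 18 - 5 = 28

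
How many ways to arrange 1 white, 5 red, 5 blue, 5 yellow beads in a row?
16! / (1! × 5! × 5! × 5!) = 12108096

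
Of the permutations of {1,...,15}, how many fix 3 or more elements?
Exactly j fixed points: C(15,j)·!(15-j); sum over j ≥ 3 (derangement numbers via !m = (m-1)·(!(m-1) + !(m-2)): !0..!12 = 1, 0, 1, 2, 9, 44, 265, 1854, 14833, 133496, 1334961, 14684570, 176214841). Σ_{j=3}^{15} C(15,j)·!(15-j) = C(15,3)·!12 + C(15,4)·!11 + C(15,5)·!10 + C(15,6)·!9 + C(15,7)·!8 + C(15,8)·!7 + C(15,9)·!6 + C(15,10)·!5 + C(15,11)·!4 + C(15,12)·!3 + C(15,13)·!2 + C(15,14)·!1 + C(15,15)·!0 = 455·176214841 + 1365·14684570 + 3003·1334961 + 5005·133496 + 6435·14833 + 6435·1854 + 5005·265 + 3003·44 + 1365·9 + 455·2 + 105·1 + 15·0 + 1·1 = 105008078671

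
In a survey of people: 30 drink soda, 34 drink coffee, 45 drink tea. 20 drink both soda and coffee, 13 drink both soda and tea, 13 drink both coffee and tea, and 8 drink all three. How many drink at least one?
|A∪B∪C| = 30+34+45-20-13-13+8 = 71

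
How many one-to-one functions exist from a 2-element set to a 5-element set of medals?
P(5,2) = 5!/(5-2)! = 20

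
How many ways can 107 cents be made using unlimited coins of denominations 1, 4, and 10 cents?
Coefficient of x^107 in 1/(1-x^1) · 1/(1-x^4) · 1/(1-x^10). Case on j = number of 10-cent coins (j = 0..10); remainder r = 107 - 10j is made from {1,4} in ⌊r/4⌋+1 ways. r = 107, 97, 87, 77, 67, 57, 47, 37, 27, 17, 7 → 27 + 25 + 22 + 20 + 17 + 15 + 12 + 10 + 7 + 5 + 2 = 162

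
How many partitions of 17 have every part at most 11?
Let r_j(i) = number of partitions of i into parts ≤ j, for i = 0..17. r_1(i) = 1 for all i; r_j(i) = r_{j-1}(i) + r_j(i-j). Rows j = 2..11: ≤2: 1 1 2 2 3 3 4 4 5 5 6 6 7 7 8 8 9 9; ≤3: 1 1 2 3 4 5 7 8 10 12 14 16 19 21 24 27 30 33; ≤4: 1 1 2 3 5 6 9 11 15 18 23 27 34 39 47 54 64 72; ≤5: 1 1 2 3 5 7 10 13 18 23 30 37 47 57 70 84 101 119; ≤6: 1 1 2 3 5 7 11 14 20 26 35 44 58 71 90 110 136 163; ≤7: 1 1 2 3 5 7 11 15 21 28 38 49 65 82 105 131 164 201; ≤8: 1 1 2 3 5 7 11 15 22 29 40 52 70 89 116 146 186 230; ≤9: 1 1 2 3 5 7 11 15 22 30 41 54 73 94 123 157 201 252; ≤10: 1 1 2 3 5 7 11 15 22 30 42 55 75 97 128 164 212 267; ≤11: 1 1 2 3 5 7 11 15 22 30 42 56 76 99 131 169 219 278. r_11(17) = 278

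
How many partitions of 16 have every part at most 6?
Let r_j(i) = number of partitions of i into parts ≤ j, for i = 0..16. r_1(i) = 1 for all i; r_j(i) = r_{j-1}(i) + r_j(i-j). Rows j = 2..6: ≤2: 1 1 2 2 3 3 4 4 5 5 6 6 7 7 8 8 9; ≤3: 1 1 2 3 4 5 7 8 10 12 14 16 19 21 24 27 30; ≤4: 1 1 2 3 5 6 9 11 15 18 23 27 34 39 47 54 64; ≤5: 1 1 2 3 5 7 10 13 18 23 30 37 47 57 70 84 101; ≤6: 1 1 2 3 5 7 11 14 20 26 35 44 58 71 90 110 136. r_6(16) = 136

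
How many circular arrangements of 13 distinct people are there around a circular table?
Circular: fix one position, arrange the rest. (13-1)! = 479001600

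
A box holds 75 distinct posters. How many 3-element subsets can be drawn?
C(75,3) = 75!/(3!×72!) = 67525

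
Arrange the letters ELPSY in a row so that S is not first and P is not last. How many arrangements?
By inclusion-exclusion: 5! - 2×(5-1)! + (5-2)! = 120 - 48 + 6 = 78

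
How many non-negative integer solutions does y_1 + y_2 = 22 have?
C(22+2-1, 2-1) = C(23, 1) = 23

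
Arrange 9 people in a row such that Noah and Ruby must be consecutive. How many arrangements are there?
Treat the 2 as one block: (9-2+1)! × 2! = 40320 × 2 = 80640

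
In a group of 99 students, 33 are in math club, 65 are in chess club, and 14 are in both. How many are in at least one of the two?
|A∪B| = |A| + |B| - |A∩B| = 33 + 65 - 14 = 84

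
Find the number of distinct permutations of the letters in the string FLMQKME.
7! / (1! × 1! × 1! × 1! × 1! × 2!) = 2520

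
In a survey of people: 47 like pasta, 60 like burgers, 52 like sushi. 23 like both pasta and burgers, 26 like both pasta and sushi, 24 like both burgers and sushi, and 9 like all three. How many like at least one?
|A∪B∪C| = 47+60+52-23-26-24+9 = 95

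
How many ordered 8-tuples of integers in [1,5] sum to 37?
Coefficient of x^37 in (x + x² + ... + x^5)^8. By inclusion-exclusion on dice exceeding 5: Σ_j (-1)^j C(8,j)·C(37-1-5j, 7) = C(8,0)·C(36,7) - C(8,1)·C(31,7) + C(8,2)·C(26,7) - C(8,3)·C(21,7) + C(8,4)·C(16,7) - C(8,5)·C(11,7) = 1·8347680 - 8·2629575 + 28·657800 - 56·116280 + 70·11440 - 56·330 = 120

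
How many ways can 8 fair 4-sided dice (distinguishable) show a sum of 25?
Coefficient of x^25 in (x + x² + ... + x^4)^8. By inclusion-exclusion on dice exceeding 4: Σ_j (-1)^j C(8,j)·C(25-1-4j, 7) = C(8,0)·C(24,7) - C(8,1)·C(20,7) + C(8,2)·C(16,7) - C(8,3)·C(12,7) + C(8,4)·C(8,7) = 1·346104 - 8·77520 + 28·11440 - 56·792 + 70·8 = 2472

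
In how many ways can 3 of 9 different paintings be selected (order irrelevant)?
C(9,3) = 9!/(3!×6!) = 84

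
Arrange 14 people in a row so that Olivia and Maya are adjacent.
Treat as block: (14-1)! × 2! = 6227020800 × 2 = 12454041600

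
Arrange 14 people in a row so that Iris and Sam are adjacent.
Treat as block: (14-1)! × 2! = 6227020800 × 2 = 12454041600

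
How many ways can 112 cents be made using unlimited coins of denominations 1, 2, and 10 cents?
Coefficient of x^112 in 1/(1-x^1) · 1/(1-x^2) · 1/(1-x^10). Case on j = number of 10-cent coins (j = 0..11); remainder r = 112 - 10j is made from {1,2} in ⌊r/2⌋+1 ways. r = 112, 102, 92, 82, 72, 62, 52, 42, 32, 22, 12, 2 → 57 + 52 + 47 + 42 + 37 + 32 + 27 + 22 + 17 + 12 + 7 + 2 = 354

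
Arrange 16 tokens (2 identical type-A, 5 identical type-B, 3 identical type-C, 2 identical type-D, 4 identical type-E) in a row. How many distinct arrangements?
16! / (2! × 5! × 3! × 2! × 4!) = 302702400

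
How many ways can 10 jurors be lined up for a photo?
10! = 3628800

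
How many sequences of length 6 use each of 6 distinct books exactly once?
6! = 720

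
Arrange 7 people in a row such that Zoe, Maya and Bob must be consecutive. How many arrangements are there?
Treat the 3 as one block: (7-3+1)! × 3! = 120 × 6 = 720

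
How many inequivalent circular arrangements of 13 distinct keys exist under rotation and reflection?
(13-1)!/2 = 479001600/2 = 239500800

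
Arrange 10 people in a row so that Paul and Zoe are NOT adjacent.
Total - adjacent = 10! - (10-1)!×2 = 3628800 - 725760 = 2903040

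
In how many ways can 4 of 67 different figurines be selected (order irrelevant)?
C(67,4) = 67!/(4!×63!) = 766480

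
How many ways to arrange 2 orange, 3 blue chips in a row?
5! / (2! × 3!) = 10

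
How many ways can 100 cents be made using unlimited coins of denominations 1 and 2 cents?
Coefficient of x^100 in 1/(1-x^1) · 1/(1-x^2). Use j coins of 2 for j = 0..⌊100/2⌋ = 50, the rest in 1s: 50 + 1 = 51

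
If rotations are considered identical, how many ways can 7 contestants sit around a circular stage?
Circular: fix one position, arrange the rest. (7-1)! = 720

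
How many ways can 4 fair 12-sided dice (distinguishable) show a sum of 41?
Coefficient of x^41 in (x + x² + ... + x^12)^4. By inclusion-exclusion on dice exceeding 12: Σ_j (-1)^j C(4,j)·C(41-1-12j, 3) = C(4,0)·C(40,3) - C(4,1)·C(28,3) + C(4,2)·C(16,3) - C(4,3)·C(4,3) = 1·9880 - 4·3276 + 6·560 - 4·4 = 120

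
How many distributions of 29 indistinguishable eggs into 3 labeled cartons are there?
C(29+3-1, 3-1) = C(31, 2) = 465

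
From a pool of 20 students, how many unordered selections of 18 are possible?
C(20,18) = 20!/(18!×2!) = 190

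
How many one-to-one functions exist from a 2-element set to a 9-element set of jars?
P(9,2) = 9!/(9-2)! = 72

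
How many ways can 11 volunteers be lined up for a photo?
11! = 39916800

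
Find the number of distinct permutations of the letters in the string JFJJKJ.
6! / (1! × 4! × 1!) = 30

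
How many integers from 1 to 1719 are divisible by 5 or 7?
⌊1719/5⌋ + ⌊1719/7⌋ - ⌊1719/35⌋ = 343 + 245 - 49 = 539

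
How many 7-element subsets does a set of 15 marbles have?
C(15,7) = 15!/(7!×8!) = 6435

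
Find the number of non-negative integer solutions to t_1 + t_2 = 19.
C(19+2-1, 2-1) = C(20, 1) = 20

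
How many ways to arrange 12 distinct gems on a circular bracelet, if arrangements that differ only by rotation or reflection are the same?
(12-1)!/2 = 39916800/2 = 19958400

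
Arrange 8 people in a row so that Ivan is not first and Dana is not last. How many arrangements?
By inclusion-exclusion: 8! - 2×(8-1)! + (8-2)! = 40320 - 10080 + 720 = 30960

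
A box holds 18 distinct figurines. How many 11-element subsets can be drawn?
C(18,11) = 18!/(11!×7!) = 31824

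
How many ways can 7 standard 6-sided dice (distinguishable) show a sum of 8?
Coefficient of x^8 in (x + x² + ... + x^6)^7. By inclusion-exclusion on dice exceeding 6: Σ_j (-1)^j C(7,j)·C(8-1-6j, 6) = C(7,0)·C(7,6) = 1·7 = 7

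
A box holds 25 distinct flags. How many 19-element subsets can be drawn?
C(25,19) = 25!/(19!×6!) = 177100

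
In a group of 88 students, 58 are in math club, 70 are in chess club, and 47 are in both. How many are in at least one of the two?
|A∪B| = |A| + |B| - |A∩B| = 58 + 70 - 47 = 81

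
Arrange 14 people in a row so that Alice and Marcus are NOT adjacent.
Total - adjacent = 14! - (14-1)!×2 = 87178291200 - 12454041600 = 74724249600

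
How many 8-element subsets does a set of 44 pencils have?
C(44,8) = 44!/(8!×36!) = 177232627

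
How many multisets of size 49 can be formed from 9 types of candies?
C(49+9-1, 9-1) = C(57, 8) = 1652411475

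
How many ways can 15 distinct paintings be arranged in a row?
15! = 1307674368000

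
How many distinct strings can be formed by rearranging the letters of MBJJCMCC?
8! / (1! × 2! × 3! × 2!) = 1680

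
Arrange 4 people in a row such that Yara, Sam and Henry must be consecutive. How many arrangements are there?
Treat the 3 as one block: (4-3+1)! × 3! = 2 × 6 = 12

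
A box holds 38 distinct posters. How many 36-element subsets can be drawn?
C(38,36) = 38!/(36!×2!) = 703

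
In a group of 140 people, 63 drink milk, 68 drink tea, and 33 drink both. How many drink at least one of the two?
|A∪B| = |A| + |B| - |A∩B| = 63 + 68 - 33 = 98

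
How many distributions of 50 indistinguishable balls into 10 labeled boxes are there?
C(50+10-1, 10-1) = C(59, 9) = 12565671261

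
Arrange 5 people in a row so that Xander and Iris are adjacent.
Treat as block: (5-1)! × 2! = 24 × 2 = 48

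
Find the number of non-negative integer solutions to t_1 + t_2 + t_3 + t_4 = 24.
C(24+4-1, 4-1) = C(27, 3) = 2925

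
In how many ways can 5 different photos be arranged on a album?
5! = 120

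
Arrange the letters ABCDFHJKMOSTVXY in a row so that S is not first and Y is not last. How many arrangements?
By inclusion-exclusion: 15! - 2×(15-1)! + (15-2)! = 1307674368000 - 174356582400 + 6227020800 = 1139544806400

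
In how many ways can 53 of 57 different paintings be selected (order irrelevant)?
C(57,53) = 57!/(53!×4!) = 395010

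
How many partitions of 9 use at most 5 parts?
By conjugation, equals partitions of 9 into parts ≤ 5. Let r_j(i) = number of partitions of i into parts ≤ j, for i = 0..9. r_1(i) = 1 for all i; r_j(i) = r_{j-1}(i) + r_j(i-j). Rows j = 2..5: ≤2: 1 1 2 2 3 3 4 4 5 5; ≤3: 1 1 2 3 4 5 7 8 10 12; ≤4: 1 1 2 3 5 6 9 11 15 18; ≤5: 1 1 2 3 5 7 10 13 18 23. r_5(9) = 23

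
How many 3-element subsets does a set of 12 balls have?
C(12,3) = 12!/(3!×9!) = 220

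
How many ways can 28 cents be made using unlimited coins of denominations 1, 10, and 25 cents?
Coefficient of x^28 in 1/(1-x^1) · 1/(1-x^10) · 1/(1-x^25). Case on j = number of 25-cent coins (j = 0..1); remainder r = 28 - 25j is made from {1,10} in ⌊r/10⌋+1 ways. r = 28, 3 → 3 + 1 = 4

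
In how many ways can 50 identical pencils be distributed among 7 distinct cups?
C(50+7-1, 7-1) = C(56, 6) = 32468436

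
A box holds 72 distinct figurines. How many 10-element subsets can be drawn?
C(72,10) = 72!/(10!×62!) = 536211932256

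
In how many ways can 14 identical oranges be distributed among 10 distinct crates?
C(14+10-1, 10-1) = C(23, 9) = 817190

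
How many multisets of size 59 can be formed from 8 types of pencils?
C(59+8-1, 8-1) = C(66, 7) = 778789440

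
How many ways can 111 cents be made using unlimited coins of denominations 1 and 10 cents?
Coefficient of x^111 in 1/(1-x^1) · 1/(1-x^10). Use j coins of 10 for j = 0..⌊111/10⌋ = 11, the rest in 1s: 11 + 1 = 12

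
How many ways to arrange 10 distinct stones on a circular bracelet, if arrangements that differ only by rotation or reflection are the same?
(10-1)!/2 = 362880/2 = 181440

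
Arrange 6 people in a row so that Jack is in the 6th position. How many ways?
Fix one position: (6-1)! = 120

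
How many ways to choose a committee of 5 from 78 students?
C(78,5) = 78!/(5!×73!) = 21111090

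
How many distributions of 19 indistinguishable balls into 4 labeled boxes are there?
C(19+4-1, 4-1) = C(22, 3) = 1540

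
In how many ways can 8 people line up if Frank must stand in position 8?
Fix one position: (8-1)! = 5040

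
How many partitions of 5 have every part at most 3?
Let r_j(i) = number of partitions of i into parts ≤ j, for i = 0..5. r_1(i) = 1 for all i; r_j(i) = r_{j-1}(i) + r_j(i-j). Rows j = 2..3: ≤2: 1 1 2 2 3 3; ≤3: 1 1 2 3 4 5. r_3(5) = 5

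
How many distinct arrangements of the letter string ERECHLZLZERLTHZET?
17! / (3! × 2! × 2! × 4! × 2! × 3! × 1!) = 51459408000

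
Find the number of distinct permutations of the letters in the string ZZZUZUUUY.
9! / (4! × 1! × 4!) = 630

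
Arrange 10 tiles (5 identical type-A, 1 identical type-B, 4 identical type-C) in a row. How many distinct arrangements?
10! / (5! × 1! × 4!) = 1260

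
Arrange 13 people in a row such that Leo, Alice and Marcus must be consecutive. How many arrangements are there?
Treat the 3 as one block: (13-3+1)! × 3! = 39916800 × 6 = 239500800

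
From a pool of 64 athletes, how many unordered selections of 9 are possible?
C(64,9) = 64!/(9!×55!) = 27540584512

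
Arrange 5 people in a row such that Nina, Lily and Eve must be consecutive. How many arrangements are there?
Treat the 3 as one block: (5-3+1)! × 3! = 6 × 6 = 36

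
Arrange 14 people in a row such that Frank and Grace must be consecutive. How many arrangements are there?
Treat the 2 as one block: (14-2+1)! × 2! = 6227020800 × 2 = 12454041600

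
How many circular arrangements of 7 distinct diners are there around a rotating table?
Circular: fix one position, arrange the rest. (7-1)! = 720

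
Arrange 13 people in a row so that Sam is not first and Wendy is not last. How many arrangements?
By inclusion-exclusion: 13! - 2×(13-1)! + (13-2)! = 6227020800 - 958003200 + 39916800 = 5308934400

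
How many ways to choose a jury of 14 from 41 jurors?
C(41,14) = 41!/(14!×27!) = 35240152720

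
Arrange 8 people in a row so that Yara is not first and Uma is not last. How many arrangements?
By inclusion-exclusion: 8! - 2×(8-1)! + (8-2)! = 40320 - 10080 + 720 = 30960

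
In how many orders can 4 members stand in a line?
4! = 24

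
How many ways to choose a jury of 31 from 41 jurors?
C(41,31) = 41!/(31!×10!) = 1121099408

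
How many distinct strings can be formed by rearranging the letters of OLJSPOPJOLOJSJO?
15! / (2! × 2! × 5! × 4! × 2!) = 56756700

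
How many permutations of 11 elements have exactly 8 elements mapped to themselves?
Choose the 8 fixed points C(11,8) = 165, derange the rest: !3 = Σ_{j=0}^{3} (-1)^j·3!/j! = 6 - 6 + 3 - 1 = 2. Product = 165 × 2 = 330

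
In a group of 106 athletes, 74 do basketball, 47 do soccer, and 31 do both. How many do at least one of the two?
|A∪B| = |A| + |B| - |A∩B| = 74 + 47 - 31 = 90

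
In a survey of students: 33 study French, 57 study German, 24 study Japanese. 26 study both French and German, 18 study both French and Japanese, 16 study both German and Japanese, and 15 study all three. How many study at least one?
|A∪B∪C| = 33+57+24-26-18-16+15 = 69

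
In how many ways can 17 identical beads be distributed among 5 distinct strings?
C(17+5-1, 5-1) = C(21, 4) = 5985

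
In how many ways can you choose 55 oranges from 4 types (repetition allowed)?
C(55+4-1, 4-1) = C(58, 3) = 30856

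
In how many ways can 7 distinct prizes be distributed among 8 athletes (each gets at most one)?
P(8,7) = 8!/(8-7)! = 40320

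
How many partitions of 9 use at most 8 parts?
By conjugation, equals partitions of 9 into parts ≤ 8. Let r_j(i) = number of partitions of i into parts ≤ j, for i = 0..9. r_1(i) = 1 for all i; r_j(i) = r_{j-1}(i) + r_j(i-j). Rows j = 2..8: ≤2: 1 1 2 2 3 3 4 4 5 5; ≤3: 1 1 2 3 4 5 7 8 10 12; ≤4: 1 1 2 3 5 6 9 11 15 18; ≤5: 1 1 2 3 5 7 10 13 18 23; ≤6: 1 1 2 3 5 7 11 14 20 26; ≤7: 1 1 2 3 5 7 11 15 21 28; ≤8: 1 1 2 3 5 7 11 15 22 29. r_8(9) = 29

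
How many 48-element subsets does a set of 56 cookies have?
C(56,48) = 56!/(48!×8!) = 1420494075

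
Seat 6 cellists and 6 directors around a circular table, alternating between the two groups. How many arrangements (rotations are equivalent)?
Fix one of the cellists: (6-1)! ways for the remaining cellists, × 6! ways for the directors = 120 × 720 = 86400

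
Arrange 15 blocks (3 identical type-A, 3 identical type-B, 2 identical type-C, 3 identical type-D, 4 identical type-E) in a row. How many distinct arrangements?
15! / (3! × 3! × 2! × 3! × 4!) = 126126000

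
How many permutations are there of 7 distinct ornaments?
7! = 5040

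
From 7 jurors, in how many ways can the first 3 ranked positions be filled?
P(7,3) = 7!/(7-3)! = 210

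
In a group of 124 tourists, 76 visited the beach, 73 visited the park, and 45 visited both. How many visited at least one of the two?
|A∪B| = |A| + |B| - |A∩B| = 76 + 73 - 45 = 104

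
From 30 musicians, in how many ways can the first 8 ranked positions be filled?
P(30,8) = 30!/(30-8)! = 235989936000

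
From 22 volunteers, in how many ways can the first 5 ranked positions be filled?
P(22,5) = 22!/(22-5)! = 3160080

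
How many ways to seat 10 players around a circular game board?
Circular: fix one position, arrange the rest. (10-1)! = 362880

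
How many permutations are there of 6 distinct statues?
6! = 720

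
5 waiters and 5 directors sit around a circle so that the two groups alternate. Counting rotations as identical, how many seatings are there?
Fix one of the waiters: (5-1)! ways for the remaining waiters, × 5! ways for the directors = 24 × 120 = 2880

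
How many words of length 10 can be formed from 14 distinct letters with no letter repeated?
P(14,10) = 14!/(14-10)! = 3632428800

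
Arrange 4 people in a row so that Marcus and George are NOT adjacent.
Total - adjacent = 4! - (4-1)!×2 = 24 - 12 = 12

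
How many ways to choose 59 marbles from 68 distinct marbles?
C(68,59) = 68!/(59!×9!) = 49280065120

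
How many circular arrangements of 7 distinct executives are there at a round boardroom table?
Circular: fix one position, arrange the rest. (7-1)! = 720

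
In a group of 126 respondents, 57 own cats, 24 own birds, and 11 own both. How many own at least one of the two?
|A∪B| = |A| + |B| - |A∩B| = 57 + 24 - 11 = 70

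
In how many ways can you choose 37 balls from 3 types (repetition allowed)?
C(37+3-1, 3-1) = C(39, 2) = 741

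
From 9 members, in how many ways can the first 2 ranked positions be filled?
P(9,2) = 9!/(9-2)! = 72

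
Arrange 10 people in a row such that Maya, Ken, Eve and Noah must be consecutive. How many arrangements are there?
Treat the 4 as one block: (10-4+1)! × 4! = 5040 × 24 = 120960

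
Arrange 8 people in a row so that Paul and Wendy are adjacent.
Treat as block: (8-1)! × 2! = 5040 × 2 = 10080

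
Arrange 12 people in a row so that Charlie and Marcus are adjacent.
Treat as block: (12-1)! × 2! = 39916800 × 2 = 79833600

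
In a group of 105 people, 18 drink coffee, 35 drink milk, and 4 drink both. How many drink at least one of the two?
|A∪B| = |A| + |B| - |A∩B| = 18 + 35 - 4 = 49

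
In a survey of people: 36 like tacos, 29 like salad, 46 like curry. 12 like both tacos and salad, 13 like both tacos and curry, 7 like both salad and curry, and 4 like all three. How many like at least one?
|A∪B∪C| = 36+29+46-12-13-7+4 = 83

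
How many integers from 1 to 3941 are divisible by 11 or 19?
⌊3941/11⌋ + ⌊3941/19⌋ - ⌊3941/209⌋ = 358 + 207 - 18 = 547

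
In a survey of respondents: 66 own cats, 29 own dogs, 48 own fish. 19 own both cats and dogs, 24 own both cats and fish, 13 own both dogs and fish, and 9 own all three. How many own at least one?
|A∪B∪C| = 66+29+48-19-24-13+9 = 96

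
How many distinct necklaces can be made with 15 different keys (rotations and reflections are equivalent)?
(15-1)!/2 = 87178291200/2 = 43589145600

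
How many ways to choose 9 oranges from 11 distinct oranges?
C(11,9) = 11!/(9!×2!) = 55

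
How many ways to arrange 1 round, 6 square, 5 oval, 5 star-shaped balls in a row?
17! / (1! × 6! × 5! × 5!) = 34306272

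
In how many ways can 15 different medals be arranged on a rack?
15! = 1307674368000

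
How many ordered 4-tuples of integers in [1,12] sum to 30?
Coefficient of x^30 in (x + x² + ... + x^12)^4. By inclusion-exclusion on dice exceeding 12: Σ_j (-1)^j C(4,j)·C(30-1-12j, 3) = C(4,0)·C(29,3) - C(4,1)·C(17,3) + C(4,2)·C(5,3) = 1·3654 - 4·680 + 6·10 = 994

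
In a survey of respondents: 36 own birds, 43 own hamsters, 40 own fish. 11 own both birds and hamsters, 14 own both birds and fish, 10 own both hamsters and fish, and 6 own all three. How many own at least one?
|A∪B∪C| = 36+43+40-11-14-10+6 = 90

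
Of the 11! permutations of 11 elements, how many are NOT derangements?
Complement of the derangements. !11 = Σ_{j=0}^{11} (-1)^j·11!/j! = 39916800 - 39916800 + 19958400 - 6652800 + 1663200 - 332640 + 55440 - 7920 + 990 - 110 + 11 - 1 = 14684570. 11! - !11 = 39916800 - 14684570 = 25232230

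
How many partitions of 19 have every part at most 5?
Let r_j(i) = number of partitions of i into parts ≤ j, for i = 0..19. r_1(i) = 1 for all i; r_j(i) = r_{j-1}(i) + r_j(i-j). Rows j = 2..5: ≤2: 1 1 2 2 3 3 4 4 5 5 6 6 7 7 8 8 9 9 10 10; ≤3: 1 1 2 3 4 5 7 8 10 12 14 16 19 21 24 27 30 33 37 40; ≤4: 1 1 2 3 5 6 9 11 15 18 23 27 34 39 47 54 64 72 84 94; ≤5: 1 1 2 3 5 7 10 13 18 23 30 37 47 57 70 84 101 119 141 164. r_5(19) = 164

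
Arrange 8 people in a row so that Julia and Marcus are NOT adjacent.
Total - adjacent = 8! - (8-1)!×2 = 40320 - 10080 = 30240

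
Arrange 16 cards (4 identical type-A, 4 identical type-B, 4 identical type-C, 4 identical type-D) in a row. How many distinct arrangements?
16! / (4! × 4! × 4! × 4!) = 63063000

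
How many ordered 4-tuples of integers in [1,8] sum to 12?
Coefficient of x^12 in (x + x² + ... + x^8)^4. By inclusion-exclusion on dice exceeding 8: Σ_j (-1)^j C(4,j)·C(12-1-8j, 3) = C(4,0)·C(11,3) - C(4,1)·C(3,3) = 1·165 - 4·1 = 161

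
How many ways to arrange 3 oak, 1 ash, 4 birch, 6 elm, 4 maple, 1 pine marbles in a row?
19! / (3! × 1! × 4! × 6! × 4! × 1!) = 48886437600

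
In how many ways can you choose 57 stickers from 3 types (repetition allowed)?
C(57+3-1, 3-1) = C(59, 2) = 1711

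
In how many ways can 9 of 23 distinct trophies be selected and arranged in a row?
P(23,9) = 23!/(23-9)! = 296541907200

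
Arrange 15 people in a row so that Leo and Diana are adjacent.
Treat as block: (15-1)! × 2! = 87178291200 × 2 = 174356582400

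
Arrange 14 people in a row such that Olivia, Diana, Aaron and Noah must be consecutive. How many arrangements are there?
Treat the 4 as one block: (14-4+1)! × 4! = 39916800 × 24 = 958003200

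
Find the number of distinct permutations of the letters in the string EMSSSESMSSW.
11! / (6! × 2! × 1! × 2!) = 13860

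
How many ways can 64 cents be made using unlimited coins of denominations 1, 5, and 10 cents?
Coefficient of x^64 in 1/(1-x^1) · 1/(1-x^5) · 1/(1-x^10). Case on j = number of 10-cent coins (j = 0..6); remainder r = 64 - 10j is made from {1,5} in ⌊r/5⌋+1 ways. r = 64, 54, 44, 34, 24, 14, 4 → 13 + 11 + 9 + 7 + 5 + 3 + 1 = 49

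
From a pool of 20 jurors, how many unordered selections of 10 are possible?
C(20,10) = 20!/(10!×10!) = 184756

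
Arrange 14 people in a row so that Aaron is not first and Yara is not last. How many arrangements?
By inclusion-exclusion: 14! - 2×(14-1)! + (14-2)! = 87178291200 - 12454041600 + 479001600 = 75203251200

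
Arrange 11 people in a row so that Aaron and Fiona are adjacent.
Treat as block: (11-1)! × 2! = 3628800 × 2 = 7257600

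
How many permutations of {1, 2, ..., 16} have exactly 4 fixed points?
Choose the 4 fixed points C(16,4) = 1820, derange the rest: !12 = Σ_{j=0}^{12} (-1)^j·12!/j! = 479001600 - 479001600 + 239500800 - 79833600 + 19958400 - 3991680 + 665280 - 95040 + 11880 - 1320 + 132 - 12 + 1 = 176214841. Product = 1820 × 176214841 = 320711010620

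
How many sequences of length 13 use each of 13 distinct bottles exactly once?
13! = 6227020800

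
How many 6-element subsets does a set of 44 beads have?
C(44,6) = 44!/(6!×38!) = 7059052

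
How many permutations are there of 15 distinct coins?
15! = 1307674368000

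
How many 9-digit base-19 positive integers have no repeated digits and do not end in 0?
Last digit: 18 nonzero choices. First digit: 17 (nonzero, ≠last). Middle 7: P(17,7) = 98017920. Total = 29993483520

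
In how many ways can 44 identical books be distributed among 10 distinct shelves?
C(44+10-1, 10-1) = C(53, 9) = 4431613550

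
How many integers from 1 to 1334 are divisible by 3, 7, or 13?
⌊1334/3⌋+⌊1334/7⌋+⌊1334/13⌋ - ⌊1334/21⌋-⌊1334/39⌋-⌊1334/91⌋ + ⌊1334/273⌋ = 444+190+102 - 63-34-14 + 4 = 629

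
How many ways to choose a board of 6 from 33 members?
C(33,6) = 33!/(6!×27!) = 1107568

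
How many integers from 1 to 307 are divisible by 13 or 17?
⌊307/13⌋ + ⌊307/17⌋ - ⌊307/221⌋ = 23 + 18 - 1 = 40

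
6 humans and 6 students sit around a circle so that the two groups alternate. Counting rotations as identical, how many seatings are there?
Fix one of the humans: (6-1)! ways for the remaining humans, × 6! ways for the students = 120 × 720 = 86400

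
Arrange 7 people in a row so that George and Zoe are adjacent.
Treat as block: (7-1)! × 2! = 720 × 2 = 1440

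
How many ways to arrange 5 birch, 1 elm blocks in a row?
6! / (5! × 1!) = 6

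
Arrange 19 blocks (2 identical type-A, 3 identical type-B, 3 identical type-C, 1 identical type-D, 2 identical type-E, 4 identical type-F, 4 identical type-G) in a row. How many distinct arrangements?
19! / (2! × 3! × 3! × 1! × 2! × 4! × 4!) = 1466593128000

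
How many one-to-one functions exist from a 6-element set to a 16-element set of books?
P(16,6) = 16!/(16-6)! = 5765760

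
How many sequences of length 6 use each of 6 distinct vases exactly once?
6! = 720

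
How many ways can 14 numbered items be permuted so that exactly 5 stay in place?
Choose the 5 fixed points C(14,5) = 2002, derange the rest: !9 = Σ_{j=0}^{9} (-1)^j·9!/j! = 362880 - 362880 + 181440 - 60480 + 15120 - 3024 + 504 - 72 + 9 - 1 = 133496. Product = 2002 × 133496 = 267258992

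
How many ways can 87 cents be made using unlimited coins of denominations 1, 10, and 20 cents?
Coefficient of x^87 in 1/(1-x^1) · 1/(1-x^10) · 1/(1-x^20). Case on j = number of 20-cent coins (j = 0..4); remainder r = 87 - 20j is made from {1,10} in ⌊r/10⌋+1 ways. r = 87, 67, 47, 27, 7 → 9 + 7 + 5 + 3 + 1 = 25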